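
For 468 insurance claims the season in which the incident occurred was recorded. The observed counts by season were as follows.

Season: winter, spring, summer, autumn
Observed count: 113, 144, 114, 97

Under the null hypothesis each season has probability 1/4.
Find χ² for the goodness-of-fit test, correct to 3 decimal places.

Expected count for each of the 4 categories: 468/4 = 117.
cat         O        E   (O−E)²/E
winter    113      117     0.1368
spring    144      117     6.2308
summer    114      117     0.0769
autumn     97      117     3.4188
Sum = 9.863

9.863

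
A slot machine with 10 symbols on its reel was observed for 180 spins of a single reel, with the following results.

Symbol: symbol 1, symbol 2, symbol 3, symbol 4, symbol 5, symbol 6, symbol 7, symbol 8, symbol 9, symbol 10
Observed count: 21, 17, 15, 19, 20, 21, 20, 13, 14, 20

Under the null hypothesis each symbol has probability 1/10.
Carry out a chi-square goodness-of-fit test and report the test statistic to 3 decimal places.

4.556

Under H₀ each category has probability 1/10, so each expected count is 180/10 = 18.
cat            O        E   (O−E)²/E
symbol 1      21       18     0.5000
symbol 2      17       18     0.0556
symbol 3      15       18     0.5000
symbol 4      19       18     0.0556
symbol 5      20       18     0.2222
symbol 6      21       18     0.5000
symbol 7      20       18     0.2222
symbol 8      13       18     1.3889
symbol 9      14       18     0.8889
symbol 10     20       18     0.2222
Sum = 4.556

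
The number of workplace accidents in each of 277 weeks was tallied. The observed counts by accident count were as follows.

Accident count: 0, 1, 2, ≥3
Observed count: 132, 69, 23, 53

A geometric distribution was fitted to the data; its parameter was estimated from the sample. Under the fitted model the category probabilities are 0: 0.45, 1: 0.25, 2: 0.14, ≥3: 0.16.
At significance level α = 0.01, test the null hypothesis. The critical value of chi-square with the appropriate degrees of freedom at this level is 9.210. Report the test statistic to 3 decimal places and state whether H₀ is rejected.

Expected counts E_i = n·p_i: 277×0.45 = 124.65, 277×0.25 = 69.25, 277×0.14 = 38.78, 277×0.16 = 44.32.
cat         O        E   (O−E)²/E
0         132   124.65     0.4334
1          69    69.25     0.0009
2          23    38.78     6.4211
≥3         53    44.32     1.7000
Sum = 8.555
df = 2. Since 8.555 < 9.210, we do not reject H₀.

8.555; do not reject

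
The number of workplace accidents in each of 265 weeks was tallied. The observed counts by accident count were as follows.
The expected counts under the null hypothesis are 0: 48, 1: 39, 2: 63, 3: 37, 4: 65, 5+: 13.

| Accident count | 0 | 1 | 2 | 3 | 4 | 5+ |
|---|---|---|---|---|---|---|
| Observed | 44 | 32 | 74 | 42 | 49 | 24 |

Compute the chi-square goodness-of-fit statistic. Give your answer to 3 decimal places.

17.432

0: (44 − 48)²/48 = 16/48 = 0.3333
1: (32 − 39)²/39 = 49/39 = 1.2564
2: (74 − 63)²/63 = 121/63 = 1.9206
3: (42 − 37)²/37 = 25/37 = 0.6757
4: (49 − 65)²/65 = 256/65 = 3.9385
5+: (24 − 13)²/13 = 121/13 = 9.3077
Sum = 17.432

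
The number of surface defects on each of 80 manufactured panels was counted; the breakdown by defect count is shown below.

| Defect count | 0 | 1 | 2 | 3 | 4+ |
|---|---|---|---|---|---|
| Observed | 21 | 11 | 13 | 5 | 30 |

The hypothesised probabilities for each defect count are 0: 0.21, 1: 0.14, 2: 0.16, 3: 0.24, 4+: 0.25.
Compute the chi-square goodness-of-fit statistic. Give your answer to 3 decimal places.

Expected counts E_i = n·p_i: 80×0.21 = 16.8, 80×0.14 = 11.2, 80×0.16 = 12.8, 80×0.24 = 19.2, 80×0.25 = 20.
cat         O        E   (O−E)²/E
0          21     16.8     1.0500
1          11     11.2     0.0036
2          13     12.8     0.0031
3           5     19.2    10.5021
4+         30       20     5.0000
Sum = 16.559

16.559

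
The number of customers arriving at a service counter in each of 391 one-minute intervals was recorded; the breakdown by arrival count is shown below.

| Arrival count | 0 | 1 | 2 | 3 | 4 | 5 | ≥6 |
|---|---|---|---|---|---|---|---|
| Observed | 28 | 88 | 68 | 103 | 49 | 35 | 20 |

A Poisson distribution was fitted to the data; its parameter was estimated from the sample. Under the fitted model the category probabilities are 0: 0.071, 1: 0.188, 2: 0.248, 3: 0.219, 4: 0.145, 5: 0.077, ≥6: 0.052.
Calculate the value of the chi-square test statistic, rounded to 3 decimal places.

16.882

Expected counts E_i = n·p_i: 391×0.071 = 27.761, 391×0.188 = 73.508, 391×0.248 = 96.968, 391×0.219 = 85.629, 391×0.145 = 56.695, 391×0.077 = 30.107, 391×0.052 = 20.332.
0: (28 − 27.761)²/27.761 = 0.057121/27.761 = 0.0021
1: (88 − 73.508)²/73.508 = 210.018064/73.508 = 2.8571
2: (68 − 96.968)²/96.968 = 839.145024/96.968 = 8.6538
3: (103 − 85.629)²/85.629 = 301.751641/85.629 = 3.5239
4: (49 − 56.695)²/56.695 = 59.213025/56.695 = 1.0444
5: (35 − 30.107)²/30.107 = 23.941449/30.107 = 0.7952
≥6: (20 − 20.332)²/20.332 = 0.110224/20.332 = 0.0054
Sum = 16.882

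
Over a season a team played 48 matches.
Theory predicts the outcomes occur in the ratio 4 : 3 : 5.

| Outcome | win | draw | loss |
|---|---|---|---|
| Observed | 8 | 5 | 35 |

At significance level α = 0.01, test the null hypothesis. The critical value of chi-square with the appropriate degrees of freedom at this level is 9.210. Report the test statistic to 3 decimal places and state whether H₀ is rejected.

19.333; reject

Ratio total = 12. Expected counts: 48×4/12 = 16, 48×3/12 = 12, 48×5/12 = 20.
win: (8 − 16)²/16 = 64/16 = 4.0000
draw: (5 − 12)²/12 = 49/12 = 4.0833
loss: (35 − 20)²/20 = 225/20 = 11.2500
Sum = 19.333
df = 2. Since 19.333 > 9.210, we reject H₀.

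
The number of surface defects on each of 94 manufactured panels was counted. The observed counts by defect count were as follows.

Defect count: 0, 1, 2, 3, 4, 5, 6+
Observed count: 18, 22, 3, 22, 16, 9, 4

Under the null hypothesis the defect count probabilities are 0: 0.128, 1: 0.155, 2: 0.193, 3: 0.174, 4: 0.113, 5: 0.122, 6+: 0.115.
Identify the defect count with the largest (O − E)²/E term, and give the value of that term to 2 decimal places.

Expected counts E_i = n·p_i: 94×0.128 = 12.032, 94×0.155 = 14.57, 94×0.193 = 18.142, 94×0.174 = 16.356, 94×0.113 = 10.622, 94×0.122 = 11.468, 94×0.115 = 10.81.
χ² = (18−12.032)²/12.032 + (22−14.57)²/14.57 + (3−18.142)²/18.142 + (22−16.356)²/16.356 + (16−10.622)²/10.622 + (9−11.468)²/11.468 + (4−10.81)²/10.81
   = 2.960 + 3.789 + 12.638 + 1.948 + 2.723 + 0.531 + 4.290
The largest term is for 2: 12.64.

2, 12.64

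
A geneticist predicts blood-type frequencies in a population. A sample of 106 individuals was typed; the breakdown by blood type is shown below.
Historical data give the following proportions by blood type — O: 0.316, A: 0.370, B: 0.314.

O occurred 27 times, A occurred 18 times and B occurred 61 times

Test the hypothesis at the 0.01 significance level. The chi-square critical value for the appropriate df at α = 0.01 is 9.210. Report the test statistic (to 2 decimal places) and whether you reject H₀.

35.82; reject

Expected counts E_i = n·p_i: 106×0.316 = 33.496, 106×0.370 = 39.22, 106×0.314 = 33.284.
χ² = (27−33.496)²/33.496 + (18−39.22)²/39.22 + (61−33.284)²/33.284
   = 1.260 + 11.481 + 23.079
Sum = 35.82
df = 2. Since 35.82 > 9.210, we reject H₀.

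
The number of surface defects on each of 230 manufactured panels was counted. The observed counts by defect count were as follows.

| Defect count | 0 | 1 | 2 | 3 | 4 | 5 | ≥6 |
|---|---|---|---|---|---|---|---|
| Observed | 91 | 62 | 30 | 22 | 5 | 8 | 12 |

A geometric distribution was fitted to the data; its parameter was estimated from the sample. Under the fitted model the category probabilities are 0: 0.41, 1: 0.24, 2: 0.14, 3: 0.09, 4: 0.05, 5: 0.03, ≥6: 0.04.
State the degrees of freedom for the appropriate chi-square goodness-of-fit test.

5

There are k = 7 categories and 1 parameter estimated from the data, so df = 7 − 1 − 1 = 5.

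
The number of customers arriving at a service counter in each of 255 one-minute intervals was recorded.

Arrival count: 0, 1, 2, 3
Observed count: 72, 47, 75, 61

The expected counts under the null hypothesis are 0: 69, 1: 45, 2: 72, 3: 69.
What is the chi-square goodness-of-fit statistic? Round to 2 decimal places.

1.27

cat         O        E   (O−E)²/E
0          72       69      0.130
1          47       45      0.089
2          75       72      0.125
3          61       69      0.928
Sum = 1.27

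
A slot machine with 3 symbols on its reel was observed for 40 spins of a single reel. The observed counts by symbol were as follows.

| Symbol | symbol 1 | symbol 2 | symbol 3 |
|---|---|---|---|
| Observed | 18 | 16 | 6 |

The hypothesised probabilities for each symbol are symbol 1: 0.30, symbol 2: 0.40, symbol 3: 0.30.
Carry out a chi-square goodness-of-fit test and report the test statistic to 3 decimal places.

6.000

Expected counts E_i = n·p_i: 40×0.30 = 12, 40×0.40 = 16, 40×0.30 = 12.
cat           O        E   (O−E)²/E
symbol 1     18       12     3.0000
symbol 2     16       16     0.0000
symbol 3      6       12     3.0000
Sum = 6.000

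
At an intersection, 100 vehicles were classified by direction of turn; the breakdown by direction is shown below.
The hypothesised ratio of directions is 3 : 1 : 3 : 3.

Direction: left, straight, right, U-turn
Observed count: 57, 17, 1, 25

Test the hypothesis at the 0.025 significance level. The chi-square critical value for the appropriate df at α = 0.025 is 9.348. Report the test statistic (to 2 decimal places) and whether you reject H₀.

Ratio total = 10. Expected counts: 100×3/10 = 30, 100×1/10 = 10, 100×3/10 = 30, 100×3/10 = 30.
left: (57 − 30)²/30 = 729/30 = 24.300
straight: (17 − 10)²/10 = 49/10 = 4.900
right: (1 − 30)²/30 = 841/30 = 28.033
U-turn: (25 − 30)²/30 = 25/30 = 0.833
Sum = 58.07
df = 3. Since 58.07 > 9.348, we reject H₀.

58.07; reject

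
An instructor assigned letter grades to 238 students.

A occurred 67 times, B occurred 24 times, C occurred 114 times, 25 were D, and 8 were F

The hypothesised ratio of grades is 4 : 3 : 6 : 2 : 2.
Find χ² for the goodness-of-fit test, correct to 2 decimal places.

35.20

Ratio total = 17. Expected counts: 238×4/17 = 56, 238×3/17 = 42, 238×6/17 = 84, 238×2/17 = 28, 238×2/17 = 28.
χ² = (67−56)²/56 + (24−42)²/42 + (114−84)²/84 + (25−28)²/28 + (8−28)²/28
   = 2.161 + 7.714 + 10.714 + 0.321 + 14.286
Sum = 35.20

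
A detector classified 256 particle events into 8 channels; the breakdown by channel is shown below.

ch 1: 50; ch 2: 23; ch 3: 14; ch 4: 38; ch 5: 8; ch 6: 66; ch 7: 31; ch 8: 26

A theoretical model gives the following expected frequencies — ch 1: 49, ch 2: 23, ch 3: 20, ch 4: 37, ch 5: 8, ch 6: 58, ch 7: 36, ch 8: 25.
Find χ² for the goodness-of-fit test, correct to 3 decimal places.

ch 1: (50 − 49)²/49 = 1/49 = 0.0204
ch 2: (23 − 23)²/23 = 0/23 = 0.0000
ch 3: (14 − 20)²/20 = 36/20 = 1.8000
ch 4: (38 − 37)²/37 = 1/37 = 0.0270
ch 5: (8 − 8)²/8 = 0/8 = 0.0000
ch 6: (66 − 58)²/58 = 64/58 = 1.1034
ch 7: (31 − 36)²/36 = 25/36 = 0.6944
ch 8: (26 − 25)²/25 = 1/25 = 0.0400
Sum = 3.685

3.685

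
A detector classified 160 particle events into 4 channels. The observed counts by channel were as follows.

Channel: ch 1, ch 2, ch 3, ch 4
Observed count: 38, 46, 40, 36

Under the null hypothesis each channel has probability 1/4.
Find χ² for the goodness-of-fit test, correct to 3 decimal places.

Expected count for each of the 4 categories: 160/4 = 40.
cat         O        E   (O−E)²/E
ch 1       38       40     0.1000
ch 2       46       40     0.9000
ch 3       40       40     0.0000
ch 4       36       40     0.4000
Sum = 1.400

1.400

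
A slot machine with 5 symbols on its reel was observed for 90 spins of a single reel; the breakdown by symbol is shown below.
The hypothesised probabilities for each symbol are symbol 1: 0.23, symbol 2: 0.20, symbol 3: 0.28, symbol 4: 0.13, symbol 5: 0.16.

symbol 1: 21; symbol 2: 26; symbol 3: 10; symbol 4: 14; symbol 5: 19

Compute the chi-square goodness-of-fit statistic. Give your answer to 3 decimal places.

14.650

Expected counts E_i = n·p_i: 90×0.23 = 20.7, 90×0.20 = 18, 90×0.28 = 25.2, 90×0.13 = 11.7, 90×0.16 = 14.4.
symbol 1: (21 − 20.7)²/20.7 = 0.09/20.7 = 0.0043
symbol 2: (26 − 18)²/18 = 64/18 = 3.5556
symbol 3: (10 − 25.2)²/25.2 = 231.04/25.2 = 9.1683
symbol 4: (14 − 11.7)²/11.7 = 5.29/11.7 = 0.4521
symbol 5: (19 − 14.4)²/14.4 = 21.16/14.4 = 1.4694
Sum = 14.650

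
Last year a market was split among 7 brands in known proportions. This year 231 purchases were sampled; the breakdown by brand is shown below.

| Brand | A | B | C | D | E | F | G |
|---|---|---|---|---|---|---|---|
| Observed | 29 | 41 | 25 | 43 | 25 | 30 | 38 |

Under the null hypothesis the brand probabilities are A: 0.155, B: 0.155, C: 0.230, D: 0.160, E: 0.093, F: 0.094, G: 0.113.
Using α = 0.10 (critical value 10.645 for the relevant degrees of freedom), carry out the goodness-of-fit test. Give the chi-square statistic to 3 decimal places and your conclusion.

Expected counts E_i = n·p_i: 231×0.155 = 35.805, 231×0.155 = 35.805, 231×0.230 = 53.13, 231×0.160 = 36.96, 231×0.093 = 21.483, 231×0.094 = 21.714, 231×0.113 = 26.103.
A: (29 − 35.805)²/35.805 = 46.308025/35.805 = 1.2933
B: (41 − 35.805)²/35.805 = 26.988025/35.805 = 0.7538
C: (25 − 53.13)²/53.13 = 791.2969/53.13 = 14.8936
D: (43 − 36.96)²/36.96 = 36.4816/36.96 = 0.9871
E: (25 − 21.483)²/21.483 = 12.369289/21.483 = 0.5758
F: (30 − 21.714)²/21.714 = 68.657796/21.714 = 3.1619
G: (38 − 26.103)²/26.103 = 141.538609/26.103 = 5.4223
Sum = 27.088
df = 6. Since 27.088 > 10.645, we reject H₀.

27.088; reject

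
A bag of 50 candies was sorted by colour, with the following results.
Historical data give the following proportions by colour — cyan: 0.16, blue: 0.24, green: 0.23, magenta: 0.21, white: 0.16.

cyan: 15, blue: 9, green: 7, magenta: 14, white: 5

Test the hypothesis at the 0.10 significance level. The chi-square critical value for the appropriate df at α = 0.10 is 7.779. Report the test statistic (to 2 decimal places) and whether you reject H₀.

Expected counts E_i = n·p_i: 50×0.16 = 8, 50×0.24 = 12, 50×0.23 = 11.5, 50×0.21 = 10.5, 50×0.16 = 8.
cyan: (15 − 8)²/8 = 49/8 = 6.125
blue: (9 − 12)²/12 = 9/12 = 0.750
green: (7 − 11.5)²/11.5 = 20.25/11.5 = 1.761
magenta: (14 − 10.5)²/10.5 = 12.25/10.5 = 1.167
white: (5 − 8)²/8 = 9/8 = 1.125
Sum = 10.93
df = 4. Since 10.93 > 7.779, we reject H₀.

10.93; reject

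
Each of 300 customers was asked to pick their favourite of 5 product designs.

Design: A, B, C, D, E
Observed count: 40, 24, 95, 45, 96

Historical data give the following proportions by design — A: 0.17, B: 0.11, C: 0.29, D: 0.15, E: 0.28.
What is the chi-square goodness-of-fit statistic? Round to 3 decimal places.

7.277

Expected counts E_i = n·p_i: 300×0.17 = 51, 300×0.11 = 33, 300×0.29 = 87, 300×0.15 = 45, 300×0.28 = 84.
χ² = (40−51)²/51 + (24−33)²/33 + (95−87)²/87 + (45−45)²/45 + (96−84)²/84
   = 2.3725 + 2.4545 + 0.7356 + 0.0000 + 1.7143
Sum = 7.277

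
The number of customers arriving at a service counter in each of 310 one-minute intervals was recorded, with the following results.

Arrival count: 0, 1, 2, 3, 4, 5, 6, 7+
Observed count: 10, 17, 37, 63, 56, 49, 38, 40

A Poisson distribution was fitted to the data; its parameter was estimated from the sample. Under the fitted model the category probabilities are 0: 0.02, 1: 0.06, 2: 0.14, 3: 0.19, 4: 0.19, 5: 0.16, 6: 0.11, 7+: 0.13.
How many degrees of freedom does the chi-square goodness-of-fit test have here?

6

There are k = 8 categories and 1 parameter estimated from the data, so df = 8 − 1 − 1 = 6.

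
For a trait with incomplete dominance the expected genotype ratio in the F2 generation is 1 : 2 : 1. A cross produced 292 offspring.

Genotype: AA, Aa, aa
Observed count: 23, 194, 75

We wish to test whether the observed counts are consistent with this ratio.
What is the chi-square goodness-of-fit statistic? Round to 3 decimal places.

50.082

Ratio total = 4. Expected counts: 292×1/4 = 73, 292×2/4 = 146, 292×1/4 = 73.
χ² = (23−73)²/73 + (194−146)²/146 + (75−73)²/73
   = 34.2466 + 15.7808 + 0.0548
Sum = 50.082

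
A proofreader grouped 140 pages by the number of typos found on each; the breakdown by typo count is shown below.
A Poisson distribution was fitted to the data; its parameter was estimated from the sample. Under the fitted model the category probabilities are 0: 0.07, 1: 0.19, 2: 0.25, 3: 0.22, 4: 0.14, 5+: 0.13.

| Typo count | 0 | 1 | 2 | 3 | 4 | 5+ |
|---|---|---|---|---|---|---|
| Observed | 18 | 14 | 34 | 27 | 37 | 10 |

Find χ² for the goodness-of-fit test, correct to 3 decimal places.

Expected counts E_i = n·p_i: 140×0.07 = 9.8, 140×0.19 = 26.6, 140×0.25 = 35, 140×0.22 = 30.8, 140×0.14 = 19.6, 140×0.13 = 18.2.
χ² = (18−9.8)²/9.8 + (14−26.6)²/26.6 + (34−35)²/35 + (27−30.8)²/30.8 + (37−19.6)²/19.6 + (10−18.2)²/18.2
   = 6.8612 + 5.9684 + 0.0286 + 0.4688 + 15.4469 + 3.6945
Sum = 32.468

32.468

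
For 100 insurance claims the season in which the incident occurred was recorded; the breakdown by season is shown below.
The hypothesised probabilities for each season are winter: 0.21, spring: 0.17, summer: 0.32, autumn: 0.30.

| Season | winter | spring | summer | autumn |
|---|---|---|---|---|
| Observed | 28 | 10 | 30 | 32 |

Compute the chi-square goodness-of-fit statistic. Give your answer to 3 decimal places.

5.474

Expected counts E_i = n·p_i: 100×0.21 = 21, 100×0.17 = 17, 100×0.32 = 32, 100×0.30 = 30.
winter: (28 − 21)²/21 = 49/21 = 2.3333
spring: (10 − 17)²/17 = 49/17 = 2.8824
summer: (30 − 32)²/32 = 4/32 = 0.1250
autumn: (32 − 30)²/30 = 4/30 = 0.1333
Sum = 5.474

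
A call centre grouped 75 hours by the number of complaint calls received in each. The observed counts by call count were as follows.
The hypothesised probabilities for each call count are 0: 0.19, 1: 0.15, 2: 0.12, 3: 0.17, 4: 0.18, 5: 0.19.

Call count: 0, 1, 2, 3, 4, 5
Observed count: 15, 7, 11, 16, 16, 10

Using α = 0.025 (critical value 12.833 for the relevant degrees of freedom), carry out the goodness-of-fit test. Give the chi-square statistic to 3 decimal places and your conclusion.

4.648; do not reject

Expected counts E_i = n·p_i: 75×0.19 = 14.25, 75×0.15 = 11.25, 75×0.12 = 9, 75×0.17 = 12.75, 75×0.18 = 13.5, 75×0.19 = 14.25.
cat         O        E   (O−E)²/E
0          15    14.25     0.0395
1           7    11.25     1.6056
2          11        9     0.4444
3          16    12.75     0.8284
4          16     13.5     0.4630
5          10    14.25     1.2675
Sum = 4.648
df = 5. Since 4.648 < 12.833, we do not reject H₀.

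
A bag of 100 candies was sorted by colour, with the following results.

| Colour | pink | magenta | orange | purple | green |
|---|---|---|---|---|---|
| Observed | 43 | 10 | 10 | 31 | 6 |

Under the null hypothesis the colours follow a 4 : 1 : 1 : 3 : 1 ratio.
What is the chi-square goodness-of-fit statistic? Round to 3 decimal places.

1.858

Ratio total = 10. Expected counts: 100×4/10 = 40, 100×1/10 = 10, 100×1/10 = 10, 100×3/10 = 30, 100×1/10 = 10.
pink: (43 − 40)²/40 = 9/40 = 0.2250
magenta: (10 − 10)²/10 = 0/10 = 0.0000
orange: (10 − 10)²/10 = 0/10 = 0.0000
purple: (31 − 30)²/30 = 1/30 = 0.0333
green: (6 − 10)²/10 = 16/10 = 1.6000
Sum = 1.858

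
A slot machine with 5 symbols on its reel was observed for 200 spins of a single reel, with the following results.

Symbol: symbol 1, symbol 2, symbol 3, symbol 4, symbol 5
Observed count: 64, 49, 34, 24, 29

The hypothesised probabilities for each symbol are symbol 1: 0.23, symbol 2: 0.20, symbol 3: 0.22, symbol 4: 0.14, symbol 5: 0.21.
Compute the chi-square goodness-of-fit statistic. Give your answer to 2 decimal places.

Expected counts E_i = n·p_i: 200×0.23 = 46, 200×0.20 = 40, 200×0.22 = 44, 200×0.14 = 28, 200×0.21 = 42.
symbol 1: (64 − 46)²/46 = 324/46 = 7.043
symbol 2: (49 − 40)²/40 = 81/40 = 2.025
symbol 3: (34 − 44)²/44 = 100/44 = 2.273
symbol 4: (24 − 28)²/28 = 16/28 = 0.571
symbol 5: (29 − 42)²/42 = 169/42 = 4.024
Sum = 15.94

15.94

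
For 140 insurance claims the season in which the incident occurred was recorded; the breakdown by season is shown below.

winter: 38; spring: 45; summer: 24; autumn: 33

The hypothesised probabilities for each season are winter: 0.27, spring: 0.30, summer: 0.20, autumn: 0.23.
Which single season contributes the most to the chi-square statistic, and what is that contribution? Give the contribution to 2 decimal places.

summer, 0.57

Expected counts E_i = n·p_i: 140×0.27 = 37.8, 140×0.30 = 42, 140×0.20 = 28, 140×0.23 = 32.2.
cat         O        E   (O−E)²/E
winter     38     37.8      0.001
spring     45       42      0.214
summer     24       28      0.571
autumn     33     32.2      0.020
The largest term is for summer: 0.57.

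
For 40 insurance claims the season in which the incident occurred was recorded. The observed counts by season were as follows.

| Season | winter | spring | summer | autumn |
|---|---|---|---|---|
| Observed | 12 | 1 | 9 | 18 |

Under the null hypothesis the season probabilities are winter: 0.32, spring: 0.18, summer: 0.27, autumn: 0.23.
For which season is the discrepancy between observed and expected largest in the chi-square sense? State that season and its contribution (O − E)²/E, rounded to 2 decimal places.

Expected counts E_i = n·p_i: 40×0.32 = 12.8, 40×0.18 = 7.2, 40×0.27 = 10.8, 40×0.23 = 9.2.
χ² = (12−12.8)²/12.8 + (1−7.2)²/7.2 + (9−10.8)²/10.8 + (18−9.2)²/9.2
   = 0.050 + 5.339 + 0.300 + 8.417
The largest term is for autumn: 8.42.

autumn, 8.42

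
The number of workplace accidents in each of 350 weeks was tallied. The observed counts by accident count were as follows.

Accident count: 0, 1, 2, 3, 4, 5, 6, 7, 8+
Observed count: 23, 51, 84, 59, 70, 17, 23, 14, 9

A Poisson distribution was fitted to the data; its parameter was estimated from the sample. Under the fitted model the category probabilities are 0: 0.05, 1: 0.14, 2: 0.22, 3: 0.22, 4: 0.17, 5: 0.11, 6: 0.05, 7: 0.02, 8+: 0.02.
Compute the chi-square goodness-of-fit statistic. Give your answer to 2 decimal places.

Expected counts E_i = n·p_i: 350×0.05 = 17.5, 350×0.14 = 49, 350×0.22 = 77, 350×0.22 = 77, 350×0.17 = 59.5, 350×0.11 = 38.5, 350×0.05 = 17.5, 350×0.02 = 7, 350×0.02 = 7.
0: (23 − 17.5)²/17.5 = 30.25/17.5 = 1.729
1: (51 − 49)²/49 = 4/49 = 0.082
2: (84 − 77)²/77 = 49/77 = 0.636
3: (59 − 77)²/77 = 324/77 = 4.208
4: (70 − 59.5)²/59.5 = 110.25/59.5 = 1.853
5: (17 − 38.5)²/38.5 = 462.25/38.5 = 12.006
6: (23 − 17.5)²/17.5 = 30.25/17.5 = 1.729
7: (14 − 7)²/7 = 49/7 = 7.000
8+: (9 − 7)²/7 = 4/7 = 0.571
Sum = 29.81

29.81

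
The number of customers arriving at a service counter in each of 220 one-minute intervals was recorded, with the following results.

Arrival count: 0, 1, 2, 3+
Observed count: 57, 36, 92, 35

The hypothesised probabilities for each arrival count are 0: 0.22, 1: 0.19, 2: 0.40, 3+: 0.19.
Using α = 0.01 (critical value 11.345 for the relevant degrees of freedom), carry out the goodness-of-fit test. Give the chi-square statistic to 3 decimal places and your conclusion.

3.621; do not reject

Expected counts E_i = n·p_i: 220×0.22 = 48.4, 220×0.19 = 41.8, 220×0.40 = 88, 220×0.19 = 41.8.
χ² = (57−48.4)²/48.4 + (36−41.8)²/41.8 + (92−88)²/88 + (35−41.8)²/41.8
   = 1.5281 + 0.8048 + 0.1818 + 1.1062
Sum = 3.621
df = 3. Since 3.621 < 11.345, we do not reject H₀.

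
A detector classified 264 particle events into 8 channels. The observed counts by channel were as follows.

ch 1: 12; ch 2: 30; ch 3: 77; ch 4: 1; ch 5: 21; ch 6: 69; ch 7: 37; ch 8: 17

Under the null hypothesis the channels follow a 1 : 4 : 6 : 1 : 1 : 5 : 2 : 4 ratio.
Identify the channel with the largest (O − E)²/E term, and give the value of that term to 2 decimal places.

ch 8, 16.57

Ratio total = 24. Expected counts: 264×1/24 = 11, 264×4/24 = 44, 264×6/24 = 66, 264×1/24 = 11, 264×1/24 = 11, 264×5/24 = 55, 264×2/24 = 22, 264×4/24 = 44.
χ² = (12−11)²/11 + (30−44)²/44 + (77−66)²/66 + (1−11)²/11 + (21−11)²/11 + (69−55)²/55 + (37−22)²/22 + (17−44)²/44
   = 0.091 + 4.455 + 1.833 + 9.091 + 9.091 + 3.564 + 10.227 + 16.568
The largest term is for ch 8: 16.57.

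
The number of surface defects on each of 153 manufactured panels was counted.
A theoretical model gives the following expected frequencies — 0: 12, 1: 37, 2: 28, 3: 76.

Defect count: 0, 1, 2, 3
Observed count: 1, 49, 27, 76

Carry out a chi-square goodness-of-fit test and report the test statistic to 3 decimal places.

14.011

cat         O        E   (O−E)²/E
0           1       12    10.0833
1          49       37     3.8919
2          27       28     0.0357
3          76       76     0.0000
Sum = 14.011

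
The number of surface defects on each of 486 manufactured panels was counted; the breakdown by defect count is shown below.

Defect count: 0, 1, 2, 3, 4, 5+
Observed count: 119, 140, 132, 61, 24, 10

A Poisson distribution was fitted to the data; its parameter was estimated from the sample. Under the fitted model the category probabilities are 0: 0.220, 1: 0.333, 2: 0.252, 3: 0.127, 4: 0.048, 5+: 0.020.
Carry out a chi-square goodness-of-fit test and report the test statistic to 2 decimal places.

Expected counts E_i = n·p_i: 486×0.220 = 106.92, 486×0.333 = 161.838, 486×0.252 = 122.472, 486×0.127 = 61.722, 486×0.048 = 23.328, 486×0.020 = 9.72.
χ² = (119−106.92)²/106.92 + (140−161.838)²/161.838 + (132−122.472)²/122.472 + (61−61.722)²/61.722 + (24−23.328)²/23.328 + (10−9.72)²/9.72
   = 1.365 + 2.947 + 0.741 + 0.008 + 0.019 + 0.008
Sum = 5.09

5.09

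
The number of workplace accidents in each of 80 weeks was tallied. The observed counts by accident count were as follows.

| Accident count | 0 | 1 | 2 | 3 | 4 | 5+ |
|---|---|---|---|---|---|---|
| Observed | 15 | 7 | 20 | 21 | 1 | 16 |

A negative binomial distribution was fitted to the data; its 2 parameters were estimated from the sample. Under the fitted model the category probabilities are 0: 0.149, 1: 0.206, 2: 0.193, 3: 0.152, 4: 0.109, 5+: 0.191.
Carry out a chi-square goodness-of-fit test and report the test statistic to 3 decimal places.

Expected counts E_i = n·p_i: 80×0.149 = 11.92, 80×0.206 = 16.48, 80×0.193 = 15.44, 80×0.152 = 12.16, 80×0.109 = 8.72, 80×0.191 = 15.28.
χ² = (15−11.92)²/11.92 + (7−16.48)²/16.48 + (20−15.44)²/15.44 + (21−12.16)²/12.16 + (1−8.72)²/8.72 + (16−15.28)²/15.28
   = 0.7958 + 5.4533 + 1.3467 + 6.4264 + 6.8347 + 0.0339
Sum = 20.891

20.891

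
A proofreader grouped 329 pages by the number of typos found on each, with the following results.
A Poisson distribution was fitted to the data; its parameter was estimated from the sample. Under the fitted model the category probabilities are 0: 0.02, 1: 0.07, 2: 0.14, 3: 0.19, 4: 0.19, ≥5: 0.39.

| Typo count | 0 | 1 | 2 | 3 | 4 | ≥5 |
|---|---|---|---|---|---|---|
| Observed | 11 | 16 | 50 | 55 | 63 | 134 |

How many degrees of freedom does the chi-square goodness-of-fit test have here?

There are k = 6 categories and 1 parameter estimated from the data, so df = 6 − 1 − 1 = 4.

4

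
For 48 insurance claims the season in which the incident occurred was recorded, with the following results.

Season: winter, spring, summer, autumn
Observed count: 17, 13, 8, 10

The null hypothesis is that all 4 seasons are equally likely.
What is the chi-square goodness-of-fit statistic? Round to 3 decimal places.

3.833

Under H₀ each category has probability 1/4, so each expected count is 48/4 = 12.
winter: (17 − 12)²/12 = 25/12 = 2.0833
spring: (13 − 12)²/12 = 1/12 = 0.0833
summer: (8 − 12)²/12 = 16/12 = 1.3333
autumn: (10 − 12)²/12 = 4/12 = 0.3333
Sum = 3.833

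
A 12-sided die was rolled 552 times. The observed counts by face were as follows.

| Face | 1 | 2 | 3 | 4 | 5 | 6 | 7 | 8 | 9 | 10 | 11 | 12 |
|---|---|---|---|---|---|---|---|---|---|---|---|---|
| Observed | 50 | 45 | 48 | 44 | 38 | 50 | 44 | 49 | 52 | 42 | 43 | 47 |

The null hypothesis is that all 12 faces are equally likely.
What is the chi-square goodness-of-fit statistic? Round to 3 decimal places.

3.913

Expected count for each of the 12 categories: 552/12 = 46.
1: (50 − 46)²/46 = 16/46 = 0.3478
2: (45 − 46)²/46 = 1/46 = 0.0217
3: (48 − 46)²/46 = 4/46 = 0.0870
4: (44 − 46)²/46 = 4/46 = 0.0870
5: (38 − 46)²/46 = 64/46 = 1.3913
6: (50 − 46)²/46 = 16/46 = 0.3478
7: (44 − 46)²/46 = 4/46 = 0.0870
8: (49 − 46)²/46 = 9/46 = 0.1957
9: (52 − 46)²/46 = 36/46 = 0.7826
10: (42 − 46)²/46 = 16/46 = 0.3478
11: (43 − 46)²/46 = 9/46 = 0.1957
12: (47 − 46)²/46 = 1/46 = 0.0217
Sum = 3.913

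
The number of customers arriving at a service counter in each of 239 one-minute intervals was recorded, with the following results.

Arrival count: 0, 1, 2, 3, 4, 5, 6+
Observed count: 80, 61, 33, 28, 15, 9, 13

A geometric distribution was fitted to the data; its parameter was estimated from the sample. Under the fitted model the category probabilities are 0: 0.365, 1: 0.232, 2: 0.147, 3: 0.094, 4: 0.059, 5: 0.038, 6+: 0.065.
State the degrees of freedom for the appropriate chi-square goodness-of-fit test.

There are k = 7 categories and 1 parameter estimated from the data, so df = 7 − 1 − 1 = 5.

5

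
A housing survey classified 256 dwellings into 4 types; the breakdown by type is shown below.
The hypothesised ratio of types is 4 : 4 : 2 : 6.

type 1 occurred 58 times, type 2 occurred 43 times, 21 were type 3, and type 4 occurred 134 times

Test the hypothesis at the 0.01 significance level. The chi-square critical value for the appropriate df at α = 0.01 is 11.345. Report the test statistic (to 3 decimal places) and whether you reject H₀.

26.276; reject

Ratio total = 16. Expected counts: 256×4/16 = 64, 256×4/16 = 64, 256×2/16 = 32, 256×6/16 = 96.
χ² = (58−64)²/64 + (43−64)²/64 + (21−32)²/32 + (134−96)²/96
   = 0.5625 + 6.8906 + 3.7813 + 15.0417
Sum = 26.276
df = 3. Since 26.276 > 11.345, we reject H₀.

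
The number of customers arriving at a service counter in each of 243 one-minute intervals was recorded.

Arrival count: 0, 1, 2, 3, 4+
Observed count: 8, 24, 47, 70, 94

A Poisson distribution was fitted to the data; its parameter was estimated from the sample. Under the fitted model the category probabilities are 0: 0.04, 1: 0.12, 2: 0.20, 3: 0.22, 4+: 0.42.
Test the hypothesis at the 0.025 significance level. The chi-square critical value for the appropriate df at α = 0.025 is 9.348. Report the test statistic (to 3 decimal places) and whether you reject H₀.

Expected counts E_i = n·p_i: 243×0.04 = 9.72, 243×0.12 = 29.16, 243×0.20 = 48.6, 243×0.22 = 53.46, 243×0.42 = 102.06.
cat         O        E   (O−E)²/E
0           8     9.72     0.3044
1          24    29.16     0.9131
2          47     48.6     0.0527
3          70    53.46     5.1173
4+         94   102.06     0.6365
Sum = 7.024
df = 3. Since 7.024 < 9.348, we do not reject H₀.

7.024; do not reject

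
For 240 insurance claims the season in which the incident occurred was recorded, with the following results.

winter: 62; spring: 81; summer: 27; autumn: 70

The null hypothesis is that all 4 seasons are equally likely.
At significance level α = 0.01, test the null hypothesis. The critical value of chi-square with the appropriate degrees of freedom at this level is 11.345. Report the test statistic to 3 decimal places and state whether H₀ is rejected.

Expected count for each of the 4 categories: 240/4 = 60.
winter: (62 − 60)²/60 = 4/60 = 0.0667
spring: (81 − 60)²/60 = 441/60 = 7.3500
summer: (27 − 60)²/60 = 1089/60 = 18.1500
autumn: (70 − 60)²/60 = 100/60 = 1.6667
Sum = 27.233
df = 3. Since 27.233 > 11.345, we reject H₀.

27.233; reject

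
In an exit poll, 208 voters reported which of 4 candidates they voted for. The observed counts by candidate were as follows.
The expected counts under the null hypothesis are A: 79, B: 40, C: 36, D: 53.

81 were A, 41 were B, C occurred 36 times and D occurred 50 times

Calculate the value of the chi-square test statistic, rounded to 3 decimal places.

χ² = (81−79)²/79 + (41−40)²/40 + (36−36)²/36 + (50−53)²/53
   = 0.0506 + 0.0250 + 0.0000 + 0.1698
Sum = 0.245

0.245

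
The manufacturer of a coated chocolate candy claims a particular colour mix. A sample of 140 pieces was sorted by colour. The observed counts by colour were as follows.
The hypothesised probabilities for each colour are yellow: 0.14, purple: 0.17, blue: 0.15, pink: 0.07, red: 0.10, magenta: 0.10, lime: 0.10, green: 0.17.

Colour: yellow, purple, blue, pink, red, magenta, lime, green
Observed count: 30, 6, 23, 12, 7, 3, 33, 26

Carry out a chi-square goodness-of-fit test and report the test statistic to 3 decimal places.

Expected counts E_i = n·p_i: 140×0.14 = 19.6, 140×0.17 = 23.8, 140×0.15 = 21, 140×0.07 = 9.8, 140×0.10 = 14, 140×0.10 = 14, 140×0.10 = 14, 140×0.17 = 23.8.
cat          O        E   (O−E)²/E
yellow      30     19.6     5.5184
purple       6     23.8    13.3126
blue        23       21     0.1905
pink        12      9.8     0.4939
red          7       14     3.5000
magenta      3       14     8.6429
lime        33       14    25.7857
green       26     23.8     0.2034
Sum = 57.647

57.647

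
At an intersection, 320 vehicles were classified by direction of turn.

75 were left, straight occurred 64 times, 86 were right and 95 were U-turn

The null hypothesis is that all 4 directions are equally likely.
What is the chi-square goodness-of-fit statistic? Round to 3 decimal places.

Expected count for each of the 4 categories: 320/4 = 80.
χ² = (75−80)²/80 + (64−80)²/80 + (86−80)²/80 + (95−80)²/80
   = 0.3125 + 3.2000 + 0.4500 + 2.8125
Sum = 6.775

6.775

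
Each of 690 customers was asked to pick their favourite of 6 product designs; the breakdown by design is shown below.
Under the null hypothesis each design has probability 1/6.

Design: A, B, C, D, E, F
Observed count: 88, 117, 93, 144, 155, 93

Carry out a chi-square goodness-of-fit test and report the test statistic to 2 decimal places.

Expected count for each of the 6 categories: 690/6 = 115.
cat         O        E   (O−E)²/E
A          88      115      6.339
B         117      115      0.035
C          93      115      4.209
D         144      115      7.313
E         155      115     13.913
F          93      115      4.209
Sum = 36.02

36.02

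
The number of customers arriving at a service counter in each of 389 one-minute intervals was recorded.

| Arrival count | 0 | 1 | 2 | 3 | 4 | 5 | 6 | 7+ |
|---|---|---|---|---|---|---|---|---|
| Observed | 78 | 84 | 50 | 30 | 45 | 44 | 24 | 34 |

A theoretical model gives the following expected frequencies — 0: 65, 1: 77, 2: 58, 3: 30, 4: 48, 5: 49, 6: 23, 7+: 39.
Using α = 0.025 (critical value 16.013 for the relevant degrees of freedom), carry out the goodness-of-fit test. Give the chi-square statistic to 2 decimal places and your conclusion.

0: (78 − 65)²/65 = 169/65 = 2.600
1: (84 − 77)²/77 = 49/77 = 0.636
2: (50 − 58)²/58 = 64/58 = 1.103
3: (30 − 30)²/30 = 0/30 = 0.000
4: (45 − 48)²/48 = 9/48 = 0.188
5: (44 − 49)²/49 = 25/49 = 0.510
6: (24 − 23)²/23 = 1/23 = 0.043
7+: (34 − 39)²/39 = 25/39 = 0.641
Sum = 5.72
df = 7. Since 5.72 < 16.013, we do not reject H₀.

5.72; do not reject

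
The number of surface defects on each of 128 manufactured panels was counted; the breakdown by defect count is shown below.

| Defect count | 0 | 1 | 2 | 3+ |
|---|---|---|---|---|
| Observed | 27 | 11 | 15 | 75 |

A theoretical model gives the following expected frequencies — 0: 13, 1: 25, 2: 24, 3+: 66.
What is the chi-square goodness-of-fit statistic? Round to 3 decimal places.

27.519

0: (27 − 13)²/13 = 196/13 = 15.0769
1: (11 − 25)²/25 = 196/25 = 7.8400
2: (15 − 24)²/24 = 81/24 = 3.3750
3+: (75 − 66)²/66 = 81/66 = 1.2273
Sum = 27.519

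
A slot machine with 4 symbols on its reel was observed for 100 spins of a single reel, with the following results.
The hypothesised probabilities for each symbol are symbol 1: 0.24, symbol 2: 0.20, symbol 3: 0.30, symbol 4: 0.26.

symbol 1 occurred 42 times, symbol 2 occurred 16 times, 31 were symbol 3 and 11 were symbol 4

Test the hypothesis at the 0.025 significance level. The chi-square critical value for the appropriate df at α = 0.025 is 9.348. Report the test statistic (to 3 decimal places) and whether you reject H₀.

Expected counts E_i = n·p_i: 100×0.24 = 24, 100×0.20 = 20, 100×0.30 = 30, 100×0.26 = 26.
cat           O        E   (O−E)²/E
symbol 1     42       24    13.5000
symbol 2     16       20     0.8000
symbol 3     31       30     0.0333
symbol 4     11       26     8.6538
Sum = 22.987
df = 3. Since 22.987 > 9.348, we reject H₀.

22.987; reject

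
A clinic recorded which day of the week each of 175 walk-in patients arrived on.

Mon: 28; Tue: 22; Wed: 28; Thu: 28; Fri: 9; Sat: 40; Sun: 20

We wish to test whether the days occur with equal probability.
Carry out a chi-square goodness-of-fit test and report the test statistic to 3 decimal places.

21.680

Expected count for each of the 7 categories: 175/7 = 25.
cat         O        E   (O−E)²/E
Mon        28       25     0.3600
Tue        22       25     0.3600
Wed        28       25     0.3600
Thu        28       25     0.3600
Fri         9       25    10.2400
Sat        40       25     9.0000
Sun        20       25     1.0000
Sum = 21.680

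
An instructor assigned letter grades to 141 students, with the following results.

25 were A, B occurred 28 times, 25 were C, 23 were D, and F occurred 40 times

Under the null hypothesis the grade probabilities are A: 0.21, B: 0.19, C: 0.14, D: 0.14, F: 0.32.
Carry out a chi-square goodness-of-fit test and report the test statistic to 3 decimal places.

3.293

Expected counts E_i = n·p_i: 141×0.21 = 29.61, 141×0.19 = 26.79, 141×0.14 = 19.74, 141×0.14 = 19.74, 141×0.32 = 45.12.
cat         O        E   (O−E)²/E
A          25    29.61     0.7177
B          28    26.79     0.0547
C          25    19.74     1.4016
D          23    19.74     0.5384
F          40    45.12     0.5810
Sum = 3.293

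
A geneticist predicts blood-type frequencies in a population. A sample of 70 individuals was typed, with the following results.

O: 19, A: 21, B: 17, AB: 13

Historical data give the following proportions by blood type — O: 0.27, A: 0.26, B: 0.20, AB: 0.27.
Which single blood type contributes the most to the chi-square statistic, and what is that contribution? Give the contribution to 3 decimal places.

Expected counts E_i = n·p_i: 70×0.27 = 18.9, 70×0.26 = 18.2, 70×0.20 = 14, 70×0.27 = 18.9.
cat         O        E   (O−E)²/E
O          19     18.9     0.0005
A          21     18.2     0.4308
B          17       14     0.6429
AB         13     18.9     1.8418
The largest term is for AB: 1.842.

AB, 1.842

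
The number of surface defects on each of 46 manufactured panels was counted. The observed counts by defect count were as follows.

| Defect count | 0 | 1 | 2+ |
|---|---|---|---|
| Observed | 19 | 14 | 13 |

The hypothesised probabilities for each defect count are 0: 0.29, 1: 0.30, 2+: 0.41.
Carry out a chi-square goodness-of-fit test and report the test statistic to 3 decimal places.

4.225

Expected counts E_i = n·p_i: 46×0.29 = 13.34, 46×0.30 = 13.8, 46×0.41 = 18.86.
cat         O        E   (O−E)²/E
0          19    13.34     2.4015
1          14     13.8     0.0029
2+         13    18.86     1.8208
Sum = 4.225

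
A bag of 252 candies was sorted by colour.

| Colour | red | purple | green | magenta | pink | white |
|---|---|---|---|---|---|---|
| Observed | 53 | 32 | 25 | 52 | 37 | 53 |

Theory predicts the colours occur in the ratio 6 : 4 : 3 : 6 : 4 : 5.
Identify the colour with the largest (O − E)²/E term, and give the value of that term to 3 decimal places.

white, 1.422

Ratio total = 28. Expected counts: 252×6/28 = 54, 252×4/28 = 36, 252×3/28 = 27, 252×6/28 = 54, 252×4/28 = 36, 252×5/28 = 45.
red: (53 − 54)²/54 = 1/54 = 0.0185
purple: (32 − 36)²/36 = 16/36 = 0.4444
green: (25 − 27)²/27 = 4/27 = 0.1481
magenta: (52 − 54)²/54 = 4/54 = 0.0741
pink: (37 − 36)²/36 = 1/36 = 0.0278
white: (53 − 45)²/45 = 64/45 = 1.4222
The largest term is for white: 1.422.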